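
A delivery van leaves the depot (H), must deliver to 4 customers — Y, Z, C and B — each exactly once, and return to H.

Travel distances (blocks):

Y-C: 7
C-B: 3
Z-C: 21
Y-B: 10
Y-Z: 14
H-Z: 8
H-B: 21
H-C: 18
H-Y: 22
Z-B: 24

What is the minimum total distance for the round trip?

53 blocks — the shortest possible round trip.

With 4 stops there are 4!/2 = 12 distinct round trips (a route and its reverse cost the same).
H-Y-Z-C-B-H: 22+14+21+3+21 = 81
H-Y-Z-B-C-H: 22+14+24+3+18 = 81
H-Y-C-Z-B-H: 22+7+21+24+21 = 95
H-Y-C-B-Z-H: 22+7+3+24+8 = 64
H-Y-B-Z-C-H: 22+10+24+21+18 = 95
H-Y-B-C-Z-H: 22+10+3+21+8 = 64
H-Z-Y-C-B-H: 8+14+7+3+21 = 53
H-Z-Y-B-C-H: 8+14+10+3+18 = 53
H-Z-C-Y-B-H: 8+21+7+10+21 = 67
H-Z-B-Y-C-H: 8+24+10+7+18 = 67
H-C-Y-Z-B-H: 18+7+14+24+21 = 84
H-C-Z-Y-B-H: 18+21+14+10+21 = 84
The minimum is 53.
One optimal route: H → Z → Y → C → B → H (or its reverse).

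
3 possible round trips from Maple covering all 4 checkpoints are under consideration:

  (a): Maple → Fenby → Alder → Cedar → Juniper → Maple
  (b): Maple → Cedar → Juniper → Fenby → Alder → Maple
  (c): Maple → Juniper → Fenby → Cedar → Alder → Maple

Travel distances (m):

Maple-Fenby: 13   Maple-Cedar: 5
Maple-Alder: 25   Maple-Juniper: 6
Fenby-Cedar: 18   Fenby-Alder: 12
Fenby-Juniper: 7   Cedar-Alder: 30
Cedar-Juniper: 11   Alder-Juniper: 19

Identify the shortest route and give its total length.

Shortest is (b), total 60 m.

(a): 13 + 12 + 30 + 11 + 6 = 72
(b): 5 + 11 + 7 + 12 + 25 = 60
(c): 6 + 7 + 18 + 30 + 25 = 86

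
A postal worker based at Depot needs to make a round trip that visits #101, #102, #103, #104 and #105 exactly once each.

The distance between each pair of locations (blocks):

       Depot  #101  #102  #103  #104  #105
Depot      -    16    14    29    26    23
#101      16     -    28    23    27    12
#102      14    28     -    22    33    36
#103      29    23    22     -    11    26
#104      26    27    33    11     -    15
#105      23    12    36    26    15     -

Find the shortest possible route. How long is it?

90 blocks — the shortest possible round trip.

Depot→#101→#102→#103→#104→#105→Depot: 16+28+22+11+15+23 = 115
Depot→#101→#102→#103→#105→#104→Depot: 16+28+22+26+15+26 = 133
Depot→#101→#102→#104→#103→#105→Depot: 16+28+33+11+26+23 = 137
Depot→#101→#102→#104→#105→#103→Depot: 16+28+33+15+26+29 = 147
Depot→#101→#102→#105→#103→#104→Depot: 16+28+36+26+11+26 = 143
Depot→#101→#102→#105→#104→#103→Depot: 16+28+36+15+11+29 = 135
Depot→#101→#103→#102→#104→#105→Depot: 16+23+22+33+15+23 = 132
Depot→#101→#103→#102→#105→#104→Depot: 16+23+22+36+15+26 = 138
Depot→#101→#103→#104→#102→#105→Depot: 16+23+11+33+36+23 = 142
Depot→#101→#103→#104→#105→#102→Depot: 16+23+11+15+36+14 = 115
Depot→#101→#103→#105→#102→#104→Depot: 16+23+26+36+33+26 = 160
Depot→#101→#103→#105→#104→#102→Depot: 16+23+26+15+33+14 = 127
Depot→#101→#104→#102→#103→#105→Depot: 16+27+33+22+26+23 = 147
Depot→#101→#104→#102→#105→#103→Depot: 16+27+33+36+26+29 = 167
… (46 more)
Depot→#101→#105→#104→#103→#102→Depot: 16+12+15+11+22+14 = 90  ← best
The minimum is 90.
One optimal route: Depot → #101 → #105 → #104 → #103 → #102 → Depot (or its reverse).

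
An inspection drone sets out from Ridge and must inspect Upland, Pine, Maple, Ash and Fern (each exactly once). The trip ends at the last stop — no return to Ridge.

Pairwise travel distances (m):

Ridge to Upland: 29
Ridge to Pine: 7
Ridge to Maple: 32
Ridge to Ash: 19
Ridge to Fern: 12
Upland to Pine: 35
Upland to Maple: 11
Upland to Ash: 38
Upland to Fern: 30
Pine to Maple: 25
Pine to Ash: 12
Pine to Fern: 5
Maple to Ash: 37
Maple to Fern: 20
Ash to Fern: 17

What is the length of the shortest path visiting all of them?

Minimum one-way distance = 67 m.

There are 5! = 120 possible orderings.
Ridge → Upland → Pine → Maple → Ash → Fern: 29+35+25+37+17 = 143
Ridge → Upland → Pine → Maple → Fern → Ash: 29+35+25+20+17 = 126
Ridge → Upland → Pine → Ash → Maple → Fern: 29+35+12+37+20 = 133
Ridge → Upland → Pine → Ash → Fern → Maple: 29+35+12+17+20 = 113
Ridge → Upland → Pine → Fern → Maple → Ash: 29+35+5+20+37 = 126
Ridge → Upland → Pine → Fern → Ash → Maple: 29+35+5+17+37 = 123
Ridge → Upland → Maple → Pine → Ash → Fern: 29+11+25+12+17 = 94
Ridge → Upland → Maple → Pine → Fern → Ash: 29+11+25+5+17 = 87
Ridge → Upland → Maple → Ash → Pine → Fern: 29+11+37+12+5 = 94
Ridge → Upland → Maple → Ash → Fern → Pine: 29+11+37+17+5 = 99
Ridge → Upland → Maple → Fern → Pine → Ash: 29+11+20+5+12 = 77
Ridge → Upland → Maple → Fern → Ash → Pine: 29+11+20+17+12 = 89
Ridge → Upland → Ash → Pine → Maple → Fern: 29+38+12+25+20 = 124
Ridge → Upland → Ash → Pine → Fern → Maple: 29+38+12+5+20 = 104
… (106 more)
Ridge → Pine → Ash → Fern → Maple → Upland: 7+12+17+20+11 = 67  ← best
The minimum is 67.
One shortest path: Ridge → Pine → Ash → Fern → Maple → Upland.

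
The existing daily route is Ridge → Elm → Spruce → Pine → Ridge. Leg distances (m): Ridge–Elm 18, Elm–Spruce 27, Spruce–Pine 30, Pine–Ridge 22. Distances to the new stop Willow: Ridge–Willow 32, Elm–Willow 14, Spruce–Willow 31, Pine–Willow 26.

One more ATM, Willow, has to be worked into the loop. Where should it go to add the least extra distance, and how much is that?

Insertion cost between consecutive stops i–j is d(i,Willow) + d(Willow,j) − d(i,j):
  between Ridge and Elm: 32 + 14 − 18 = 28
  between Elm and Spruce: 14 + 31 − 27 = 18
  between Spruce and Pine: 31 + 26 − 30 = 27
  between Pine and Ridge: 26 + 32 − 22 = 36
Cheapest insertion is between Elm and Spruce, adding 18.
New total = 97 + 18 = 115.

Minimum extra distance: 18 m, inserting Willow between Elm and Spruce.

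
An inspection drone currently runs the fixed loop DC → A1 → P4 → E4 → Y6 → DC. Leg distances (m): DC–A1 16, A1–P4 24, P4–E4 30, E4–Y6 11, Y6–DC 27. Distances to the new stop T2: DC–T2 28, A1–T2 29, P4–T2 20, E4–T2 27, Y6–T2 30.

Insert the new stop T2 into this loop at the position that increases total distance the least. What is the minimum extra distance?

Insertion cost between consecutive stops i–j is d(i,T2) + d(T2,j) − d(i,j):
  between DC and A1: 28 + 29 − 16 = 41
  between A1 and P4: 29 + 20 − 24 = 25
  between P4 and E4: 20 + 27 − 30 = 17
  between E4 and Y6: 27 + 30 − 11 = 46
  between Y6 and DC: 30 + 28 − 27 = 31
Cheapest insertion is between P4 and E4, adding 17.
New total = 108 + 17 = 125.

+17 m — insert T2 between P4 and E4.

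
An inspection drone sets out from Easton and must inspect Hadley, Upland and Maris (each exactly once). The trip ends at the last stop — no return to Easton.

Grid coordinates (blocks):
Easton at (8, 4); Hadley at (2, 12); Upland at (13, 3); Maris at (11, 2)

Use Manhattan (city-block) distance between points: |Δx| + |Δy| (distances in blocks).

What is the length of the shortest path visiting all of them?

There are 3! = 6 possible orderings.
Easton → Hadley → Upland → Maris: 14+20+3 = 37
Easton → Hadley → Maris → Upland: 14+19+3 = 36
Easton → Upland → Hadley → Maris: 6+20+19 = 45
Easton → Upland → Maris → Hadley: 6+3+19 = 28
Easton → Maris → Hadley → Upland: 5+19+20 = 44
Easton → Maris → Upland → Hadley: 5+3+20 = 28
The minimum is 28.
One shortest path: Easton → Upland → Maris → Hadley.

28 blocks — the minimum one-way total.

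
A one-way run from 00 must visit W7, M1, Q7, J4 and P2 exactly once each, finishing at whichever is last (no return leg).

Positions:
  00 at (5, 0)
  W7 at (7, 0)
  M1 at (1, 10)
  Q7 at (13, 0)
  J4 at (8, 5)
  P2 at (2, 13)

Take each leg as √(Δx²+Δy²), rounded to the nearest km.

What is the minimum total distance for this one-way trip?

Minimum one-way distance = 27 km.

There are 5! = 120 possible orderings.
00 → W7 → M1 → Q7 → J4 → P2: 2+12+16+7+10 = 47
00 → W7 → M1 → Q7 → P2 → J4: 2+12+16+17+10 = 57
00 → W7 → M1 → J4 → Q7 → P2: 2+12+9+7+17 = 47
00 → W7 → M1 → J4 → P2 → Q7: 2+12+9+10+17 = 50
00 → W7 → M1 → P2 → Q7 → J4: 2+12+3+17+7 = 41
00 → W7 → M1 → P2 → J4 → Q7: 2+12+3+10+7 = 34
00 → W7 → Q7 → M1 → J4 → P2: 2+6+16+9+10 = 43
00 → W7 → Q7 → M1 → P2 → J4: 2+6+16+3+10 = 37
00 → W7 → Q7 → J4 → M1 → P2: 2+6+7+9+3 = 27
00 → W7 → Q7 → J4 → P2 → M1: 2+6+7+10+3 = 28
00 → W7 → Q7 → P2 → M1 → J4: 2+6+17+3+9 = 37
00 → W7 → Q7 → P2 → J4 → M1: 2+6+17+10+9 = 44
00 → W7 → J4 → M1 → Q7 → P2: 2+5+9+16+17 = 49
00 → W7 → J4 → M1 → P2 → Q7: 2+5+9+3+17 = 36
… (106 more)
The minimum is 27.
One shortest path: 00 → W7 → Q7 → J4 → M1 → P2.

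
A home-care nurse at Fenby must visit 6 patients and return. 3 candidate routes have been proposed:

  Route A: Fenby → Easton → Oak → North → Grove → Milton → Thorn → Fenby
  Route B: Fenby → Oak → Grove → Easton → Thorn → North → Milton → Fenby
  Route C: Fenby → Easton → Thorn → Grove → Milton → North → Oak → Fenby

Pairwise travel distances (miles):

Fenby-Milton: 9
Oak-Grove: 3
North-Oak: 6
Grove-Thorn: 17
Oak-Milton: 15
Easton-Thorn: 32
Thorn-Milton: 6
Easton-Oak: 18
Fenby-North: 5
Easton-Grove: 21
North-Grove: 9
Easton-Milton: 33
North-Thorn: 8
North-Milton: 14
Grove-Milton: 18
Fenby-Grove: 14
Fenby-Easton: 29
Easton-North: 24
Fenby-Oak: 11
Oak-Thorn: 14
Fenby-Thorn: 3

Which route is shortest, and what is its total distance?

Route A: 29 + 18 + 6 + 9 + 18 + 6 + 3 = 89
Route B: 11 + 3 + 21 + 32 + 8 + 14 + 9 = 98
Route C: 29 + 32 + 17 + 18 + 14 + 6 + 11 = 127

Shortest is Route A, total 89 miles.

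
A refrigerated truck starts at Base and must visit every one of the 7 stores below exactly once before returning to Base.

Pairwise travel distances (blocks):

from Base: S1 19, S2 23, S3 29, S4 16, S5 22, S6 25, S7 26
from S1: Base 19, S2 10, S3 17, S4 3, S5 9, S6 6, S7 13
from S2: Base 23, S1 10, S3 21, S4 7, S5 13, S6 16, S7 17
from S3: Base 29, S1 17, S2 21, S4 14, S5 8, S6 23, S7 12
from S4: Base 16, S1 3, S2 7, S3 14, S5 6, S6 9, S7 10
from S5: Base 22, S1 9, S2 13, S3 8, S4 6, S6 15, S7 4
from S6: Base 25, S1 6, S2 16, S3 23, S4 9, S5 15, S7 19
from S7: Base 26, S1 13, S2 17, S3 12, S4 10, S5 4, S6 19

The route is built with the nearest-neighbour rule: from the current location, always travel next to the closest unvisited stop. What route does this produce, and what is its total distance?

Total distance 100 blocks via the nearest-neighbour route Base → S4 → S1 → S6 → S5 → S7 → S3 → S2 → Base.

At Base the remaining stops are S4 16, S1 19, S5 22, S2 23, S6 25, S7 26, S3 29; go to S4.
At S4 the remaining stops are S1 3, S5 6, S2 7, S6 9, S7 10, S3 14; go to S1.
At S1 the remaining stops are S6 6, S5 9, S2 10, S7 13, S3 17; go to S6.
At S6 the remaining stops are S5 15, S2 16, S7 19, S3 23; go to S5.
At S5 the remaining stops are S7 4, S3 8, S2 13; go to S7.
At S7 the remaining stops are S3 12, S2 17; go to S3.
At S3 the remaining stops are S2 21; go to S2.
Return S2→Base: 23.
Total = 16 + 3 + 6 + 15 + 4 + 12 + 21 + 23 = 100.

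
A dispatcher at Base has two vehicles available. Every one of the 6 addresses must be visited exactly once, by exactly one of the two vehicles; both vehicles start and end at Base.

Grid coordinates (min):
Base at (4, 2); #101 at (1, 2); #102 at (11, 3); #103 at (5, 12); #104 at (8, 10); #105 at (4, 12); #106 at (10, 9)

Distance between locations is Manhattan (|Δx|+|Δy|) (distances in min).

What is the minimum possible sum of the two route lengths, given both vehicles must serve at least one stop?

40 min — the smallest possible combined total.

Try each way of splitting the stops between the two vehicles (each non-empty) and, for each split, find the best tour for each vehicle:
  {#101} + {#102, #103, #104, #105, #106}: 6 + 34 = 40
  {#102} + {#101, #103, #104, #105, #106}: 16 + 38 = 54
  {#101, #102} + {#103, #104, #105, #106}: 22 + 32 = 54
  {#103} + {#101, #102, #104, #105, #106}: 22 + 40 = 62
  {#101, #103} + {#102, #104, #105, #106}: 28 + 34 = 62
  {#102, #103} + {#101, #104, #105, #106}: 34 + 38 = 72
  … (31 splits in total)
Best: vehicle 1 Base → #101 → Base = 6; vehicle 2 Base → #102 → #106 → #104 → #103 → #105 → Base = 34; combined 40.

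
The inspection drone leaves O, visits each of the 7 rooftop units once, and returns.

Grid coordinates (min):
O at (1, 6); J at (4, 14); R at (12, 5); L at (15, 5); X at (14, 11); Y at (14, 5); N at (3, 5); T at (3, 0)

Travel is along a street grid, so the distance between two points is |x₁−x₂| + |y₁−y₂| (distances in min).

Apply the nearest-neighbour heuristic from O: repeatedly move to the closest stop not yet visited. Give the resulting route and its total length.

From O: distances to unvisited — N=3, T=8, J=11, R=12, Y=14, L=15, X=18. Nearest is N (3).
From N: distances to unvisited — T=5, R=9, J=10, Y=11, L=12, X=17. Nearest is T (5).
From T: distances to unvisited — R=14, J=15, Y=16, L=17, X=22. Nearest is R (14).
From R: distances to unvisited — Y=2, L=3, X=8, J=17. Nearest is Y (2).
From Y: distances to unvisited — L=1, X=6, J=19. Nearest is L (1).
From L: distances to unvisited — X=7, J=20. Nearest is X (7).
From X: distances to unvisited — J=13. Nearest is J (13).
Return J→O: 11.
Total = 3 + 5 + 14 + 2 + 1 + 7 + 13 + 11 = 56.

Nearest-neighbour total = 56 min; route O → N → T → R → Y → L → X → J → O.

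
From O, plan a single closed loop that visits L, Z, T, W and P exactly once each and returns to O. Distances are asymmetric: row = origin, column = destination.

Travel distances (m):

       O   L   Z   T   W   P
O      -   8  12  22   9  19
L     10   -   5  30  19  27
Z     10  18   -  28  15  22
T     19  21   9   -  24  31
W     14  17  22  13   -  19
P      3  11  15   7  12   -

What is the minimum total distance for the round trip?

71 m — the shortest possible round trip.

O - L - Z - T - W - P - O: 8+5+28+24+19+3 = 87
O - L - Z - T - P - W - O: 8+5+28+31+12+14 = 98
O - L - Z - W - T - P - O: 8+5+15+13+31+3 = 75
O - L - Z - W - P - T - O: 8+5+15+19+7+19 = 73
O - L - Z - P - T - W - O: 8+5+22+7+24+14 = 80
O - L - Z - P - W - T - O: 8+5+22+12+13+19 = 79
O - L - T - Z - W - P - O: 8+30+9+15+19+3 = 84
O - L - T - Z - P - W - O: 8+30+9+22+12+14 = 95
O - L - T - W - Z - P - O: 8+30+24+22+22+3 = 109
O - L - T - W - P - Z - O: 8+30+24+19+15+10 = 106
O - L - T - P - Z - W - O: 8+30+31+15+15+14 = 113
O - L - T - P - W - Z - O: 8+30+31+12+22+10 = 113
O - L - W - Z - T - P - O: 8+19+22+28+31+3 = 111
O - L - W - Z - P - T - O: 8+19+22+22+7+19 = 97
… (106 more)
O - W - P - T - L - Z - O: 9+19+7+21+5+10 = 71  ← best
The minimum is 71.
One optimal route: O → W → P → T → L → Z → O.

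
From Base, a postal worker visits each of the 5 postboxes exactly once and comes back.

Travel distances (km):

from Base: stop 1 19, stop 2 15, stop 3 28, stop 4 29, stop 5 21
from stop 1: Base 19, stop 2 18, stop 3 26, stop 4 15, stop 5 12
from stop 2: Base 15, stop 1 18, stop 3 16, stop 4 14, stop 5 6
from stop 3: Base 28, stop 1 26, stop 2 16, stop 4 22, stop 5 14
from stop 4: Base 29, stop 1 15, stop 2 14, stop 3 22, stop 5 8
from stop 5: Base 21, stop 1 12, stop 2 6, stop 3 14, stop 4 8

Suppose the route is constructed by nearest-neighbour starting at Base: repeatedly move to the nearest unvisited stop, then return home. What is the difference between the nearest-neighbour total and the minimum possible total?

Base: stop 2=15, stop 1=19, stop 5=21, stop 3=28, stop 4=29 ⇒ stop 2
stop 2: stop 5=6, stop 4=14, stop 3=16, stop 1=18 ⇒ stop 5
stop 5: stop 4=8, stop 1=12, stop 3=14 ⇒ stop 4
stop 4: stop 1=15, stop 3=22 ⇒ stop 1
stop 1: stop 3=26 ⇒ stop 3
NN route Base → stop 2 → stop 5 → stop 4 → stop 1 → stop 3 → Base costs 98.
Optimal: Base → stop 1 → stop 4 → stop 5 → stop 3 → stop 2 → Base costs 87 (by enumerating all 60 distinct tours).
Excess = 98 − 87 = 11.

Excess over optimum: 11 km.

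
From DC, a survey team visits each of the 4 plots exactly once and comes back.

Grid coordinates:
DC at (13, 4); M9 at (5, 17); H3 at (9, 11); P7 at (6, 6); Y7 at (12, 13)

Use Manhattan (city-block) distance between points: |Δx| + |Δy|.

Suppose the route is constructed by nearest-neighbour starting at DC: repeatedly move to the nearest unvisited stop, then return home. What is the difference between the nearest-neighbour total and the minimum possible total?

The nearest-neighbour route is 8 longer than optimal.

From DC: P7=9, Y7=10, H3=11, M9=21 → choose P7 (9).
From P7: H3=8, M9=12, Y7=13 → choose H3 (8).
From H3: Y7=5, M9=10 → choose Y7 (5).
From Y7: M9=11 → choose M9 (11).
NN route DC → P7 → H3 → Y7 → M9 → DC costs 54.
Optimal: DC → P7 → M9 → H3 → Y7 → DC costs 46 (by enumerating all 12 distinct tours).
Excess = 54 − 46 = 8.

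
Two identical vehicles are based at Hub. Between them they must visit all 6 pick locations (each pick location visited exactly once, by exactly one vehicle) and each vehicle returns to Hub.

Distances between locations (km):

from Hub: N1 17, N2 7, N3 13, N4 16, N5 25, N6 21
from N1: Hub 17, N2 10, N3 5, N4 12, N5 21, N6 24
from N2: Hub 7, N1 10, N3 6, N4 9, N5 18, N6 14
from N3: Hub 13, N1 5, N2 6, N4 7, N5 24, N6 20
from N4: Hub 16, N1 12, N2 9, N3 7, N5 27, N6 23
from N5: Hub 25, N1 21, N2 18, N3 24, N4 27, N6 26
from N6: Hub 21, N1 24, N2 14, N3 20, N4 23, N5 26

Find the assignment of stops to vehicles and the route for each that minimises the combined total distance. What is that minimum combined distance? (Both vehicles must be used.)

Minimum combined distance: 110 km.

Check every non-empty split of the stops between the two vehicles; for each half take its own optimal tour:
  {N1} + {N2, N3, N4, N5, N6}: 34 + 94 = 128
  {N2} + {N1, N3, N4, N5, N6}: 14 + 96 = 110
  {N1, N2} + {N3, N4, N5, N6}: 34 + 94 = 128
  {N3} + {N1, N2, N4, N5, N6}: 26 + 96 = 122
  {N1, N3} + {N2, N4, N5, N6}: 35 + 90 = 125
  {N2, N3} + {N1, N4, N5, N6}: 26 + 96 = 122
  … (31 splits in total)
Best: vehicle 1 Hub → N2 → Hub = 14; vehicle 2 Hub → N4 → N3 → N1 → N5 → N6 → Hub = 96; combined 110.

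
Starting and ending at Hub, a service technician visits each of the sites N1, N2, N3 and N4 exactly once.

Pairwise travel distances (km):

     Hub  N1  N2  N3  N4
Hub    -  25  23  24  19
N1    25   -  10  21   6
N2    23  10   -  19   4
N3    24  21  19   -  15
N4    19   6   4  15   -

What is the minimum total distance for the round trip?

Shortest round trip = 78 km.

Hub → N1 → N2 → N3 → N4 → Hub: 25+10+19+15+19 = 88
Hub → N1 → N2 → N4 → N3 → Hub: 25+10+4+15+24 = 78
Hub → N1 → N3 → N2 → N4 → Hub: 25+21+19+4+19 = 88
Hub → N1 → N3 → N4 → N2 → Hub: 25+21+15+4+23 = 88
Hub → N1 → N4 → N2 → N3 → Hub: 25+6+4+19+24 = 78
Hub → N1 → N4 → N3 → N2 → Hub: 25+6+15+19+23 = 88
Hub → N2 → N1 → N3 → N4 → Hub: 23+10+21+15+19 = 88
Hub → N2 → N1 → N4 → N3 → Hub: 23+10+6+15+24 = 78
Hub → N2 → N3 → N1 → N4 → Hub: 23+19+21+6+19 = 88
Hub → N2 → N4 → N1 → N3 → Hub: 23+4+6+21+24 = 78
Hub → N3 → N1 → N2 → N4 → Hub: 24+21+10+4+19 = 78
Hub → N3 → N2 → N1 → N4 → Hub: 24+19+10+6+19 = 78
The minimum is 78.
One optimal route: Hub → N1 → N2 → N4 → N3 → Hub (or its reverse).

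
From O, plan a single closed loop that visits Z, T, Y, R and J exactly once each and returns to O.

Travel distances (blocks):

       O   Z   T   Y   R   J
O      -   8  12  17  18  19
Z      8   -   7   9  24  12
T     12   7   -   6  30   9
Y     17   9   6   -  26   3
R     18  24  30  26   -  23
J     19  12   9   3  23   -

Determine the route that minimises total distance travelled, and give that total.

Shortest round trip = 65 blocks.

O - Z - T - Y - R - J - O: 8+7+6+26+23+19 = 89
O - Z - T - Y - J - R - O: 8+7+6+3+23+18 = 65
O - Z - T - R - Y - J - O: 8+7+30+26+3+19 = 93
O - Z - T - R - J - Y - O: 8+7+30+23+3+17 = 88
O - Z - T - J - Y - R - O: 8+7+9+3+26+18 = 71
O - Z - T - J - R - Y - O: 8+7+9+23+26+17 = 90
O - Z - Y - T - R - J - O: 8+9+6+30+23+19 = 95
O - Z - Y - T - J - R - O: 8+9+6+9+23+18 = 73
O - Z - Y - R - T - J - O: 8+9+26+30+9+19 = 101
O - Z - Y - R - J - T - O: 8+9+26+23+9+12 = 87
O - Z - Y - J - T - R - O: 8+9+3+9+30+18 = 77
O - Z - Y - J - R - T - O: 8+9+3+23+30+12 = 85
O - Z - R - T - Y - J - O: 8+24+30+6+3+19 = 90
O - Z - R - T - J - Y - O: 8+24+30+9+3+17 = 91
… (46 more)
The minimum is 65.
One optimal route: O → Z → T → Y → J → R → O (or its reverse).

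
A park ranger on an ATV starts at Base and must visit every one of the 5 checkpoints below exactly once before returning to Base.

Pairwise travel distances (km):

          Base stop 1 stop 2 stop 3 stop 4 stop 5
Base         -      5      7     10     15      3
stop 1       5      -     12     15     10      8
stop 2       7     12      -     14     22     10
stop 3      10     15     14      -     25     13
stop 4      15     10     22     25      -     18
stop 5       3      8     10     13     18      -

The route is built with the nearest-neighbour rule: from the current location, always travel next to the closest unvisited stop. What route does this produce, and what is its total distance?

Nearest-neighbour total = 67 km; route Base → stop 5 → stop 1 → stop 4 → stop 2 → stop 3 → Base.

From Base: distances to unvisited — stop 5=3, stop 1=5, stop 2=7, stop 3=10, stop 4=15. Nearest is stop 5 (3).
From stop 5: distances to unvisited — stop 1=8, stop 2=10, stop 3=13, stop 4=18. Nearest is stop 1 (8).
From stop 1: distances to unvisited — stop 4=10, stop 2=12, stop 3=15. Nearest is stop 4 (10).
From stop 4: distances to unvisited — stop 2=22, stop 3=25. Nearest is stop 2 (22).
From stop 2: distances to unvisited — stop 3=14. Nearest is stop 3 (14).
Return stop 3→Base: 10.
Total = 3 + 8 + 10 + 22 + 14 + 10 = 67.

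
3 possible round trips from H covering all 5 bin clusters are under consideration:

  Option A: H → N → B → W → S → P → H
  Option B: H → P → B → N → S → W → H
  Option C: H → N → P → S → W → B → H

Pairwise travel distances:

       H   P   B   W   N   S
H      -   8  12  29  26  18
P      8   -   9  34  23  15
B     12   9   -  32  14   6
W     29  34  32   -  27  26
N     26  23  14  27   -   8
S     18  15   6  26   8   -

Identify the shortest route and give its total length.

Option A: 26 + 14 + 32 + 26 + 15 + 8 = 121
Option B: 8 + 9 + 14 + 8 + 26 + 29 = 94
Option C: 26 + 23 + 15 + 26 + 32 + 12 = 134

94 — Option B is the shortest.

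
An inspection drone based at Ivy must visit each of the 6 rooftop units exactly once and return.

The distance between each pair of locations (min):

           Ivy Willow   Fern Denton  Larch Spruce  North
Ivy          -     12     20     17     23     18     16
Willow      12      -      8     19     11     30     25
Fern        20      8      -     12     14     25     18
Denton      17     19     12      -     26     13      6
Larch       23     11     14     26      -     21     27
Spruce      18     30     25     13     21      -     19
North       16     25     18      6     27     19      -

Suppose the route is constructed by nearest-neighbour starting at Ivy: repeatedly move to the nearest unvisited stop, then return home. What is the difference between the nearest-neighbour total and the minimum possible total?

11 min longer than the optimal tour.

Ivy: Willow=12, North=16, Denton=17, Spruce=18, Fern=20, Larch=23 ⇒ Willow
Willow: Fern=8, Larch=11, Denton=19, North=25, Spruce=30 ⇒ Fern
Fern: Denton=12, Larch=14, North=18, Spruce=25 ⇒ Denton
Denton: North=6, Spruce=13, Larch=26 ⇒ North
North: Spruce=19, Larch=27 ⇒ Spruce
Spruce: Larch=21 ⇒ Larch
NN route Ivy → Willow → Fern → Denton → North → Spruce → Larch → Ivy costs 101.
Optimal: Ivy → Willow → Fern → Larch → Spruce → Denton → North → Ivy costs 90 (by enumerating all 360 distinct tours).
Excess = 101 − 90 = 11.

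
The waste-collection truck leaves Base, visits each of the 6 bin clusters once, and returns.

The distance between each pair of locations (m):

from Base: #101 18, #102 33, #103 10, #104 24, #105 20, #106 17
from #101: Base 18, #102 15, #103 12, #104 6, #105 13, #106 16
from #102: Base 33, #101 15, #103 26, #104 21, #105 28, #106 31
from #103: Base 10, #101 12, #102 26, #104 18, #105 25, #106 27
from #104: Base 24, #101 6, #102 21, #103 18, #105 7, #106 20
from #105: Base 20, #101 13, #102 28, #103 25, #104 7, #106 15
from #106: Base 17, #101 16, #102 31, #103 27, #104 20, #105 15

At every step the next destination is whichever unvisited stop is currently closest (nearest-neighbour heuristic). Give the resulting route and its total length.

Base → [#103:10 / #106:17 / #101:18 / #105:20 / #104:24 / #102:33] → #103 (10)
#103 → [#101:12 / #104:18 / #105:25 / #102:26 / #106:27] → #101 (12)
#101 → [#104:6 / #105:13 / #102:15 / #106:16] → #104 (6)
#104 → [#105:7 / #106:20 / #102:21] → #105 (7)
#105 → [#106:15 / #102:28] → #106 (15)
#106 → [#102:31] → #102 (31)
Return #102→Base: 33.
Total = 10 + 12 + 6 + 7 + 15 + 31 + 33 = 114.

Nearest-neighbour total = 114 m; route Base → #103 → #101 → #104 → #105 → #106 → #102 → Base.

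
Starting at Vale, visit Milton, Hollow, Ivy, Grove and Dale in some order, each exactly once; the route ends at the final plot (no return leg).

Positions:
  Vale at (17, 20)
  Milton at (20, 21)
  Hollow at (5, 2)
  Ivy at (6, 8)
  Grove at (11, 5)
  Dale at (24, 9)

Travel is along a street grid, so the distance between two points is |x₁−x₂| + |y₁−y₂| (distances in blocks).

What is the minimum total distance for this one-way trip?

52 blocks — the minimum one-way total.

There are 5! = 120 possible orderings.
Vale → Milton → Hollow → Ivy → Grove → Dale: 4+34+7+8+17 = 70
Vale → Milton → Hollow → Ivy → Dale → Grove: 4+34+7+19+17 = 81
Vale → Milton → Hollow → Grove → Ivy → Dale: 4+34+9+8+19 = 74
Vale → Milton → Hollow → Grove → Dale → Ivy: 4+34+9+17+19 = 83
Vale → Milton → Hollow → Dale → Ivy → Grove: 4+34+26+19+8 = 91
Vale → Milton → Hollow → Dale → Grove → Ivy: 4+34+26+17+8 = 89
Vale → Milton → Ivy → Hollow → Grove → Dale: 4+27+7+9+17 = 64
Vale → Milton → Ivy → Hollow → Dale → Grove: 4+27+7+26+17 = 81
Vale → Milton → Ivy → Grove → Hollow → Dale: 4+27+8+9+26 = 74
Vale → Milton → Ivy → Grove → Dale → Hollow: 4+27+8+17+26 = 82
Vale → Milton → Ivy → Dale → Hollow → Grove: 4+27+19+26+9 = 85
Vale → Milton → Ivy → Dale → Grove → Hollow: 4+27+19+17+9 = 76
Vale → Milton → Grove → Hollow → Ivy → Dale: 4+25+9+7+19 = 64
Vale → Milton → Grove → Hollow → Dale → Ivy: 4+25+9+26+19 = 83
… (106 more)
Vale → Milton → Dale → Grove → Ivy → Hollow: 4+16+17+8+7 = 52  ← best
The minimum is 52.
One shortest path: Vale → Milton → Dale → Grove → Ivy → Hollow.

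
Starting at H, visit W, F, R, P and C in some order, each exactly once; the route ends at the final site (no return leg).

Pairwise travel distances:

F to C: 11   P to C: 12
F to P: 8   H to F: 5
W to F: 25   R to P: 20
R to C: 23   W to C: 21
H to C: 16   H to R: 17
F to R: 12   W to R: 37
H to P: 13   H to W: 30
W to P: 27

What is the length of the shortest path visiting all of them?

There are 5! = 120 possible orderings.
H→W→F→R→P→C: 30+25+12+20+12 = 99
H→W→F→R→C→P: 30+25+12+23+12 = 102
H→W→F→P→R→C: 30+25+8+20+23 = 106
H→W→F→P→C→R: 30+25+8+12+23 = 98
H→W→F→C→R→P: 30+25+11+23+20 = 109
H→W→F→C→P→R: 30+25+11+12+20 = 98
H→W→R→F→P→C: 30+37+12+8+12 = 99
H→W→R→F→C→P: 30+37+12+11+12 = 102
H→W→R→P→F→C: 30+37+20+8+11 = 106
H→W→R→P→C→F: 30+37+20+12+11 = 110
H→W→R→C→F→P: 30+37+23+11+8 = 109
H→W→R→C→P→F: 30+37+23+12+8 = 110
H→W→P→F→R→C: 30+27+8+12+23 = 100
H→W→P→F→C→R: 30+27+8+11+23 = 99
… (106 more)
H→F→R→P→C→W: 5+12+20+12+21 = 70  ← best
The minimum is 70.
One shortest path: H → F → R → P → C → W.

Shortest open route: 70.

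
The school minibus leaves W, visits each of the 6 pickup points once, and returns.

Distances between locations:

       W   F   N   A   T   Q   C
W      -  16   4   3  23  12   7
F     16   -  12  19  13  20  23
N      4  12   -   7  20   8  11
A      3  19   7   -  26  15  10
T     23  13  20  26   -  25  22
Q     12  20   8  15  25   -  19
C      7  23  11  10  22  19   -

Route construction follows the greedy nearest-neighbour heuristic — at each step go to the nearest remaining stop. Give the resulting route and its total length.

88 along W → A → N → Q → C → T → F → W.

At W the remaining stops are A 3, N 4, C 7, Q 12, F 16, T 23; go to A.
At A the remaining stops are N 7, C 10, Q 15, F 19, T 26; go to N.
At N the remaining stops are Q 8, C 11, F 12, T 20; go to Q.
At Q the remaining stops are C 19, F 20, T 25; go to C.
At C the remaining stops are T 22, F 23; go to T.
At T the remaining stops are F 13; go to F.
Return F→W: 16.
Total = 3 + 7 + 8 + 19 + 22 + 13 + 16 = 88.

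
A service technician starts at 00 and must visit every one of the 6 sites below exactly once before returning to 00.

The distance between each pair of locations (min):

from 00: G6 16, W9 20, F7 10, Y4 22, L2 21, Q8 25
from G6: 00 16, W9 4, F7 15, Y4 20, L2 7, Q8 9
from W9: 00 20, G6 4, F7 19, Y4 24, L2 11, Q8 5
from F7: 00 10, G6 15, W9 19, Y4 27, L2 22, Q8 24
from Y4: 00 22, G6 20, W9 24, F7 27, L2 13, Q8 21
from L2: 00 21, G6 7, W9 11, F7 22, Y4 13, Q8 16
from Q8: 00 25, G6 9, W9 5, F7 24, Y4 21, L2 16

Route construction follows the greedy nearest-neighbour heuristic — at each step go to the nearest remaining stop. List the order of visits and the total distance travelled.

85 min along 00 → F7 → G6 → W9 → Q8 → L2 → Y4 → 00.

00 → [F7:10 / G6:16 / W9:20 / L2:21 / Y4:22 / Q8:25] → F7 (10)
F7 → [G6:15 / W9:19 / L2:22 / Q8:24 / Y4:27] → G6 (15)
G6 → [W9:4 / L2:7 / Q8:9 / Y4:20] → W9 (4)
W9 → [Q8:5 / L2:11 / Y4:24] → Q8 (5)
Q8 → [L2:16 / Y4:21] → L2 (16)
L2 → [Y4:13] → Y4 (13)
Return Y4→00: 22.
Total = 10 + 15 + 4 + 5 + 16 + 13 + 22 = 85.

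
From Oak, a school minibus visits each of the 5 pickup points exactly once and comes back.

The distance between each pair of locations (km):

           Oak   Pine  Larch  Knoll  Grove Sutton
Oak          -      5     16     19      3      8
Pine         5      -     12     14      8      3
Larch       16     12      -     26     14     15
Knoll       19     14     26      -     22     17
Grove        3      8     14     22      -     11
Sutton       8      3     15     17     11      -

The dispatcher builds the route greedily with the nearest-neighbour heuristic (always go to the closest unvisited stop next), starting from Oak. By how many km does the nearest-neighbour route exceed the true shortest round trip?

6 km longer than the optimal tour.

Oak: Grove=3, Pine=5, Sutton=8, Larch=16, Knoll=19 ⇒ Grove
Grove: Pine=8, Sutton=11, Larch=14, Knoll=22 ⇒ Pine
Pine: Sutton=3, Larch=12, Knoll=14 ⇒ Sutton
Sutton: Larch=15, Knoll=17 ⇒ Larch
Larch: Knoll=26 ⇒ Knoll
NN route Oak → Grove → Pine → Sutton → Larch → Knoll → Oak costs 74.
Optimal: Oak → Pine → Knoll → Sutton → Larch → Grove → Oak costs 68 (by enumerating all 60 distinct tours).
Excess = 74 − 68 = 6.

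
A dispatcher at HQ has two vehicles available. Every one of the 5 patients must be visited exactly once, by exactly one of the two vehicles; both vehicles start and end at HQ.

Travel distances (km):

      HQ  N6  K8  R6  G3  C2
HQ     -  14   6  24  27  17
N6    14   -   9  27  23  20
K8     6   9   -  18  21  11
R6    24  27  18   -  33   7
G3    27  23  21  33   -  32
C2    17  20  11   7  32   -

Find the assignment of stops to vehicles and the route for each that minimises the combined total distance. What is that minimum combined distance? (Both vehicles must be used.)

Check every non-empty split of the stops between the two vehicles; for each half take its own optimal tour:
  {N6} + {K8, R6, G3, C2}: 28 + 84 = 112
  {K8} + {N6, R6, G3, C2}: 12 + 94 = 106
  {N6, K8} + {R6, G3, C2}: 29 + 84 = 113
  {R6} + {N6, K8, G3, C2}: 48 + 86 = 134
  {N6, R6} + {K8, G3, C2}: 65 + 76 = 141
  {K8, R6} + {N6, G3, C2}: 48 + 86 = 134
  … (15 splits in total)
Best: vehicle 1 HQ → K8 → HQ = 12; vehicle 2 HQ → N6 → G3 → R6 → C2 → HQ = 94; combined 106.

106 km — the smallest possible combined total.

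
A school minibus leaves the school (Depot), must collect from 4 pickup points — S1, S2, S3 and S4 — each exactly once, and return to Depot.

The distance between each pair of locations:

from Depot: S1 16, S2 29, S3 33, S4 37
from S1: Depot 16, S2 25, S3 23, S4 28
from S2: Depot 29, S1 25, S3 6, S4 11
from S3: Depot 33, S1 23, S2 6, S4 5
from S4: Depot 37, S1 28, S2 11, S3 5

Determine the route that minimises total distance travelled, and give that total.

Minimum total distance: 84.

There are 12 distinct closed tours to check (reversals are equivalent).
Depot→S1→S2→S3→S4→Depot: 16+25+6+5+37 = 89
Depot→S1→S2→S4→S3→Depot: 16+25+11+5+33 = 90
Depot→S1→S3→S2→S4→Depot: 16+23+6+11+37 = 93
Depot→S1→S3→S4→S2→Depot: 16+23+5+11+29 = 84
Depot→S1→S4→S2→S3→Depot: 16+28+11+6+33 = 94
Depot→S1→S4→S3→S2→Depot: 16+28+5+6+29 = 84
Depot→S2→S1→S3→S4→Depot: 29+25+23+5+37 = 119
Depot→S2→S1→S4→S3→Depot: 29+25+28+5+33 = 120
Depot→S2→S3→S1→S4→Depot: 29+6+23+28+37 = 123
Depot→S2→S4→S1→S3→Depot: 29+11+28+23+33 = 124
Depot→S3→S1→S2→S4→Depot: 33+23+25+11+37 = 129
Depot→S3→S2→S1→S4→Depot: 33+6+25+28+37 = 129
The minimum is 84.
One optimal route: Depot → S1 → S3 → S4 → S2 → Depot (or its reverse).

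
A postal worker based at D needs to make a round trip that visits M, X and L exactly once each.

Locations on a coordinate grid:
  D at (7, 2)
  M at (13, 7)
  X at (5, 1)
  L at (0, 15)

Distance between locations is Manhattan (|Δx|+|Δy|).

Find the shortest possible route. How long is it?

There are 3 distinct closed tours to check (reversals are equivalent).
D-M-X-L-D: 11+14+19+20 = 64
D-M-L-X-D: 11+21+19+3 = 54
D-X-M-L-D: 3+14+21+20 = 58
The minimum is 54.
One optimal route: D → M → L → X → D (or its reverse).

Minimum total distance: 54.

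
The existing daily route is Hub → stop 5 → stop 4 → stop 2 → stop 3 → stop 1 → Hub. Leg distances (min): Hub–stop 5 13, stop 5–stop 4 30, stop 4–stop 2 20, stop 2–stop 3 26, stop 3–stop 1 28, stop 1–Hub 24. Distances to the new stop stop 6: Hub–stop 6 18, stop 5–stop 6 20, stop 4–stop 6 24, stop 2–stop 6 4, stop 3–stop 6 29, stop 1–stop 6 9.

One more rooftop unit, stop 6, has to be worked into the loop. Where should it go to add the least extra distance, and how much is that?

Insertion cost between consecutive stops i–j is d(i,stop 6) + d(stop 6,j) − d(i,j):
  between Hub and stop 5: 18 + 20 − 13 = 25
  between stop 5 and stop 4: 20 + 24 − 30 = 14
  between stop 4 and stop 2: 24 + 4 − 20 = 8
  between stop 2 and stop 3: 4 + 29 − 26 = 7
  between stop 3 and stop 1: 29 + 9 − 28 = 10
  between stop 1 and Hub: 9 + 18 − 24 = 3
Cheapest insertion is between stop 1 and Hub, adding 3.
New total = 141 + 3 = 144.

+3 min — insert stop 6 between stop 1 and Hub.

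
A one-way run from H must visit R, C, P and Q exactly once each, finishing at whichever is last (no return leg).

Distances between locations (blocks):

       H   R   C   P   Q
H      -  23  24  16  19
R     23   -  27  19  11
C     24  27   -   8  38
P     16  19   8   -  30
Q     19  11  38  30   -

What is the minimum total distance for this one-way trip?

Minimum one-way distance = 57 blocks.

There are 4! = 24 possible orderings.
H→R→C→P→Q: 23+27+8+30 = 88
H→R→C→Q→P: 23+27+38+30 = 118
H→R→P→C→Q: 23+19+8+38 = 88
H→R→P→Q→C: 23+19+30+38 = 110
H→R→Q→C→P: 23+11+38+8 = 80
H→R→Q→P→C: 23+11+30+8 = 72
H→C→R→P→Q: 24+27+19+30 = 100
H→C→R→Q→P: 24+27+11+30 = 92
H→C→P→R→Q: 24+8+19+11 = 62
H→C→P→Q→R: 24+8+30+11 = 73
H→C→Q→R→P: 24+38+11+19 = 92
H→C→Q→P→R: 24+38+30+19 = 111
H→P→R→C→Q: 16+19+27+38 = 100
H→P→R→Q→C: 16+19+11+38 = 84
… (10 more)
H→Q→R→P→C: 19+11+19+8 = 57  ← best
The minimum is 57.
One shortest path: H → Q → R → P → C.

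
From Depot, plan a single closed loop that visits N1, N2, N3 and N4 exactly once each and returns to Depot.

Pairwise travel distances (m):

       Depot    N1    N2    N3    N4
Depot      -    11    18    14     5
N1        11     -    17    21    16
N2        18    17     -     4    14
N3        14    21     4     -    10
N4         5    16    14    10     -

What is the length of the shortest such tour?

Shortest round trip = 47 m.

There are 12 distinct closed tours to check (reversals are equivalent).
Depot - N1 - N2 - N3 - N4 - Depot: 11+17+4+10+5 = 47
Depot - N1 - N2 - N4 - N3 - Depot: 11+17+14+10+14 = 66
Depot - N1 - N3 - N2 - N4 - Depot: 11+21+4+14+5 = 55
Depot - N1 - N3 - N4 - N2 - Depot: 11+21+10+14+18 = 74
Depot - N1 - N4 - N2 - N3 - Depot: 11+16+14+4+14 = 59
Depot - N1 - N4 - N3 - N2 - Depot: 11+16+10+4+18 = 59
Depot - N2 - N1 - N3 - N4 - Depot: 18+17+21+10+5 = 71
Depot - N2 - N1 - N4 - N3 - Depot: 18+17+16+10+14 = 75
Depot - N2 - N3 - N1 - N4 - Depot: 18+4+21+16+5 = 64
Depot - N2 - N4 - N1 - N3 - Depot: 18+14+16+21+14 = 83
Depot - N3 - N1 - N2 - N4 - Depot: 14+21+17+14+5 = 71
Depot - N3 - N2 - N1 - N4 - Depot: 14+4+17+16+5 = 56
The minimum is 47.
One optimal route: Depot → N1 → N2 → N3 → N4 → Depot (or its reverse).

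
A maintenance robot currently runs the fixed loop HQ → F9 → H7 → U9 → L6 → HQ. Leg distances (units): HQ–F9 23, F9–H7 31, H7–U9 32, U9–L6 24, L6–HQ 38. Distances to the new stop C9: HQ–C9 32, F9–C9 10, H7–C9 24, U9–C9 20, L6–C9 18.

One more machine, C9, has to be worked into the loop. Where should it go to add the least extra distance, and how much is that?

Insertion cost between consecutive stops i–j is d(i,C9) + d(C9,j) − d(i,j):
  between HQ and F9: 32 + 10 − 23 = 19
  between F9 and H7: 10 + 24 − 31 = 3
  between H7 and U9: 24 + 20 − 32 = 12
  between U9 and L6: 20 + 18 − 24 = 14
  between L6 and HQ: 18 + 32 − 38 = 12
Cheapest insertion is between F9 and H7, adding 3.
New total = 148 + 3 = 151.

Minimum extra distance: 3, inserting C9 between F9 and H7.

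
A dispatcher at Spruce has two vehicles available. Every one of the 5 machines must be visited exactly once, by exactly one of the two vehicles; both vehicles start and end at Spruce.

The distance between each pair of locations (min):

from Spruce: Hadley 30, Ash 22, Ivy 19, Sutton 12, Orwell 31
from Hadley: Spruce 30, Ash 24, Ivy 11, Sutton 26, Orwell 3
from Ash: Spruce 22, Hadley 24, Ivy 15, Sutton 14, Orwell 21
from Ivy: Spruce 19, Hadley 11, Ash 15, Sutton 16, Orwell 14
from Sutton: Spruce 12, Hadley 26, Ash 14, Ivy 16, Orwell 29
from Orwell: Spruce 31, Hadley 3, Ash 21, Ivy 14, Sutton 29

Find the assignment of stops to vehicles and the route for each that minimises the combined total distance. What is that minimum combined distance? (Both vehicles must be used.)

Try each way of splitting the stops between the two vehicles (each non-empty) and, for each split, find the best tour for each vehicle:
  {Hadley} + {Ash, Ivy, Sutton, Orwell}: 60 + 80 = 140
  {Ash} + {Hadley, Ivy, Sutton, Orwell}: 44 + 73 = 117
  {Hadley, Ash} + {Ivy, Sutton, Orwell}: 76 + 73 = 149
  {Ivy} + {Hadley, Ash, Sutton, Orwell}: 38 + 80 = 118
  {Hadley, Ivy} + {Ash, Sutton, Orwell}: 60 + 78 = 138
  {Ash, Ivy} + {Hadley, Sutton, Orwell}: 56 + 72 = 128
  … (15 splits in total)
  {Sutton} + {Hadley, Ash, Ivy, Orwell}: 24 + 76 = 100  ← best
Best: vehicle 1 Spruce → Sutton → Spruce = 24; vehicle 2 Spruce → Ash → Orwell → Hadley → Ivy → Spruce = 76; combined 100.

100 min — the smallest possible combined total.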